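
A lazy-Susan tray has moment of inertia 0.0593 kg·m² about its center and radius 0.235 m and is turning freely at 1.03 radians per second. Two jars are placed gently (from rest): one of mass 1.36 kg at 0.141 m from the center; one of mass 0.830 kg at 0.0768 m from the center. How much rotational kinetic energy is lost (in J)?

The added mass arrives with no angular momentum about the center, and any external torque about the center is negligible, so the system's angular momentum is conserved.
Added inertia Σmr² = (1.36)(0.141)² + (0.830)(0.0768)² = 0.03193 kg·m²; I_f = 0.05930 + 0.03193 = 0.09123 kg·m².
ω_f = I_p ω_i / I_f = (0.05930)(1.03) / 0.09123 = 0.6695 rad/s.
KE_i = ½(0.05930)(1.030 rad/s)² = 0.03146 J; KE_f = ½(0.09123)(0.6695)² = 0.02045 J.

energy lost ≈ 0.0110 J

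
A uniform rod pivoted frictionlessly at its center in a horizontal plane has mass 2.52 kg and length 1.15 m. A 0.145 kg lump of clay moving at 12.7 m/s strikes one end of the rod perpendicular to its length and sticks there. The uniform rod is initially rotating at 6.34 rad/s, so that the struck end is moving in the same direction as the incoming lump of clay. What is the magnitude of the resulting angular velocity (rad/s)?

|ω_f| ≈ 8.66 rad/s

The axle reaction passes through the pivot and exerts no torque about it; angular momentum about the pivot is conserved through the impact.
I_p = (1/12)(2.52)(1.15)² = 0.2777 kg·m². Taking the sense of the lump of clay's angular momentum as positive, L_{lump} = m v R = (0.145)(12.7)(1.15/2) = 1.059 kg·m²/s.
L_i = +I_p ω_p + m v R = +(0.2777)(6.34) + 1.059 = 2.820 kg·m²/s.
After sticking, I_f = I_p + m R² = 0.2777 + (0.145)(1.15/2)² = 0.3257 kg·m².
ω_f = L_i / I_f = 2.820 / 0.3257 = 8.658 rad/s.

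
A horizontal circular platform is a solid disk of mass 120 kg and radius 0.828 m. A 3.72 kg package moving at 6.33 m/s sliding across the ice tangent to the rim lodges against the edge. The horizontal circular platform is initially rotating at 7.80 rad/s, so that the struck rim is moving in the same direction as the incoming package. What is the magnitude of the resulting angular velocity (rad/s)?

About the central axle the impulsive forces during the collision are internal, so angular momentum about that axis is conserved.
I_p = ½(120)(0.828)² = 41.14 kg·m². Taking the sense of the package's angular momentum as positive, L_{package} = m v R = (3.72)(6.33)(0.828) = 19.50 kg·m²/s.
L_i = +I_p ω_p + m v R = +(41.14)(7.80) + 19.50 = 340.4 kg·m²/s.
After sticking, I_f = I_p + m R² = 41.14 + (3.72)(0.828)² = 43.69 kg·m².
ω_f = L_i / I_f = 340.4 / 43.69 = 7.791 rad/s.

|ω_f| ≈ 7.79 rad/s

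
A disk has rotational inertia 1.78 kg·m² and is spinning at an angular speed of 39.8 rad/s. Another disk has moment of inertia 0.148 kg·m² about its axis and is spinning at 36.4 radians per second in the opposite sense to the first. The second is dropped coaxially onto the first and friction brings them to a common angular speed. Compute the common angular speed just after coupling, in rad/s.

|ω_f| ≈ 34.0 rad/s

No external torque acts about the common axis, so total angular momentum is conserved.
Taking A's sense as positive: L = (1.780)(39.8) − (0.1480)(36.4) = 65.46 kg·m²·rad/s.
Combined I = 1.780 + 0.1480 = 1.928 kg·m².
ω_f = L / I = 65.46 / 1.928 = 33.95 rad/s.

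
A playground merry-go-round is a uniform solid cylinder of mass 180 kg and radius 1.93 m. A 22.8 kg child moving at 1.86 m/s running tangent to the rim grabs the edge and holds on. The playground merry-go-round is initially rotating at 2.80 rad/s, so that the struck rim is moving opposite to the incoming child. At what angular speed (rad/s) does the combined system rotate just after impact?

|ω_f| ≈ 2.04 rad/s

The axle reaction passes through the axle and exerts no torque about it; angular momentum about the axle is conserved through the impact.
I_p = ½(180)(1.93)² = 335.2 kg·m². Taking the sense of the child's angular momentum as positive, L_{child} = m v R = (22.8)(1.86)(1.93) = 81.85 kg·m²/s.
L_i = −I_p ω_p + m v R = −(335.2)(2.80) + 81.85 = -856.8 kg·m²/s.
After sticking, I_f = I_p + m R² = 335.2 + (22.8)(1.93)² = 420.2 kg·m².
ω_f = L_i / I_f = -856.8 / 420.2 = -2.039 rad/s.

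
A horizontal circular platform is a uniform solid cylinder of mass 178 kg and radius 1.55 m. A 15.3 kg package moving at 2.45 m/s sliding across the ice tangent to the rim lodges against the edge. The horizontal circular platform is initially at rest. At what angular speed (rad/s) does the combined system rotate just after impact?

|ω_f| ≈ 0.232 rad/s

The axle reaction passes through the central axle and exerts no torque about it; angular momentum about the central axle is conserved through the impact.
I_p = ½(178)(1.55)² = 213.8 kg·m². Taking the sense of the package's angular momentum as positive, L_{package} = m v R = (15.3)(2.45)(1.55) = 58.10 kg·m²/s.
L_i = 0 + 58.10 = 58.10 kg·m²/s.
After sticking, I_f = I_p + m R² = 213.8 + (15.3)(1.55)² = 250.6 kg·m².
ω_f = L_i / I_f = 58.10 / 250.6 = 0.2319 rad/s.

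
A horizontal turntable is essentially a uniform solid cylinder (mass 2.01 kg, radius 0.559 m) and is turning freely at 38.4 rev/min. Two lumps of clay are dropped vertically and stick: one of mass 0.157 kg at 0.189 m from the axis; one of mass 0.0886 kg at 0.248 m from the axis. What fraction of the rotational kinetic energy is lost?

fraction ≈ 0.0340

The added mass arrives with no angular momentum about the axis, and any external torque about the axis is negligible, so the system's angular momentum is conserved.
I_p = ½(2.01)(0.559)² = 0.3140 kg·m².
Added inertia Σmr² = (0.157)(0.189)² + (0.0886)(0.248)² = 0.01106 kg·m²; I_f = 0.3140 + 0.01106 = 0.3251 kg·m².
ω_f = I_p ω_i / I_f = (0.3140)(38.4) / 0.3251 = 37.09 rpm.
KE_i = ½(0.3140)(4.021 rad/s)² = 2.539 J; KE_f = ½(0.3251)(3.884)² = 2.453 J.
Fraction lost = 0.03401.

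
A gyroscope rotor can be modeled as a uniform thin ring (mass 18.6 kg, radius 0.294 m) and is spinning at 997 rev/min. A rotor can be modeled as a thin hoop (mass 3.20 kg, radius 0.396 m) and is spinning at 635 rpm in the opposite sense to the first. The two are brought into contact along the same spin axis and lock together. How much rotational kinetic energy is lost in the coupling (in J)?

No external torque acts about the common axis, so total angular momentum is conserved.
Moments of inertia: I_A = (18.6)(0.294)² = 1.608 kg·m²; I_B = (3.20)(0.396)² = 0.5018 kg·m².
Taking A's sense as positive: L = (1.608)(997) − (0.5018)(635) = 1284 kg·m²·rpm.
Combined I = 1.608 + 0.5018 = 2.110 kg·m².
ω_f = L / I = 1284 / 2.110 = 608.8 rpm.
KE_i = ½ΣIω² = 9872 J; KE_f = ½(2.110)(63.75)² = 4287 J.

ΔKE lost ≈ 5590 J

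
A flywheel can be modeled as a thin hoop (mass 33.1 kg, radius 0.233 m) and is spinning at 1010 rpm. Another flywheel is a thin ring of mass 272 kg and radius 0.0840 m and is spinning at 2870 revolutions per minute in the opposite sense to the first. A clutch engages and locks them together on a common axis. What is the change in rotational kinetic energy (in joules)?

ΔKE ≈ -76600 J

No external torque acts about the common axis, so total angular momentum is conserved.
Moments of inertia: I_A = (33.1)(0.233)² = 1.797 kg·m²; I_B = (272)(0.0840)² = 1.919 kg·m².
Taking A's sense as positive: L = (1.797)(1010) − (1.919)(2870) = -3693 kg·m²·rpm.
Combined I = 1.797 + 1.919 = 3.716 kg·m².
ω_f = L / I = -3693 / 3.716 = -993.8 rpm.
KE_i = ½ΣIω² = 96730 J; KE_f = ½(3.716)(104.1)² = 20130 J.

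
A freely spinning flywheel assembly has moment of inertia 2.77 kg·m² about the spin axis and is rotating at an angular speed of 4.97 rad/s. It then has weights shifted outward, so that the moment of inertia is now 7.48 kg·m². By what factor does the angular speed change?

ω₂/ω₁ ≈ 0.370

With no external torque about the axis, L is conserved: I₁ω₁ = I₂ω₂.
ω₂/ω₁ = I₁/I₂ = 2.770 / 7.480 = 0.3703.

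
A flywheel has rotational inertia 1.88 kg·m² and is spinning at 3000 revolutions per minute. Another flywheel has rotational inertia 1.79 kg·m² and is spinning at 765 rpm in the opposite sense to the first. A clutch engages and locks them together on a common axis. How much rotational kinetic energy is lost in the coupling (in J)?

No external torque acts about the common axis, so total angular momentum is conserved.
Taking A's sense as positive: L = (1.880)(3000) − (1.790)(765) = 4271 kg·m²·rpm.
Combined I = 1.880 + 1.790 = 3.670 kg·m².
ω_f = L / I = 4271 / 3.670 = 1164 rpm.
KE_i = ½ΣIω² = 98520 J; KE_f = ½(3.670)(121.9)² = 27250 J.

ΔKE lost ≈ 71300 J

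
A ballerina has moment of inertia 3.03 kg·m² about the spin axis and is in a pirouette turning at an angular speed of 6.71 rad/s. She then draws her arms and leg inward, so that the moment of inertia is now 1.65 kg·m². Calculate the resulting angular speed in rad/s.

ω₂ ≈ 12.3 rad/s

Angular momentum about the spin axis is conserved since the torque about it is zero.
ω₂ = I₁ω₁ / I₂ = (3.030)(6.71 rad/s) / (1.650) = 12.32 rad/s.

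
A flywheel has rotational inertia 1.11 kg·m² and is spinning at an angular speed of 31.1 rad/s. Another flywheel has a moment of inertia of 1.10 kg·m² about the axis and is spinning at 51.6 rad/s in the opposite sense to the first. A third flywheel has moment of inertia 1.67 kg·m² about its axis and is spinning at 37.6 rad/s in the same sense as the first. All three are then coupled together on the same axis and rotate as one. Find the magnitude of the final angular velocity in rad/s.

No external torque acts about the common axis, so total angular momentum is conserved.
Taking A's sense as positive: L = (1.110)(31.1) − (1.100)(51.6) + (1.670)(37.6) = 40.55 kg·m²·rad/s.
Combined I = 1.110 + 1.100 + 1.670 = 3.880 kg·m².
ω_f = L / I = 40.55 / 3.880 = 10.45 rad/s.

|ω_f| ≈ 10.5 rad/s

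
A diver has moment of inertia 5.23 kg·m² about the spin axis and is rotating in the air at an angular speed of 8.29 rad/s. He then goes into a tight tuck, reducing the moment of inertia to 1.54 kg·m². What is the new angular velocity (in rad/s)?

No external torque acts about the spin axis, so angular momentum is conserved.
ω₂ = I₁ω₁ / I₂ = (5.230)(8.29 rad/s) / (1.540) = 28.15 rad/s.

ω₂ ≈ 28.2 rad/s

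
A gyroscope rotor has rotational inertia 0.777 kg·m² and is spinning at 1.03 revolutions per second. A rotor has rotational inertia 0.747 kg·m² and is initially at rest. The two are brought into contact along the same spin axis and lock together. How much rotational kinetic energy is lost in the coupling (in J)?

ΔKE lost ≈ 7.98 J

The coupling torques are internal; angular momentum about the shared axis is conserved.
Taking A's sense as positive: L = (0.7770)(1.03) = 0.8003 kg·m²·rev/s.
Combined I = 0.7770 + 0.7470 = 1.524 kg·m².
ω_f = L / I = 0.8003 / 1.524 = 0.5251 rev/s.
KE_i = ½ΣIω² = 16.27 J; KE_f = ½(1.524)(3.300)² = 8.296 J.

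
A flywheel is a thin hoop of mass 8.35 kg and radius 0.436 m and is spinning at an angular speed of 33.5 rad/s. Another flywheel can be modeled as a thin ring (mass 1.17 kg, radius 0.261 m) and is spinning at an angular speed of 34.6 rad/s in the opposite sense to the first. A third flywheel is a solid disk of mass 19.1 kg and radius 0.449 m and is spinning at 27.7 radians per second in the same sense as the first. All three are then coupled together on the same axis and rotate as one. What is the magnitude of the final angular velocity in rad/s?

The coupling torques are internal; angular momentum about the shared axis is conserved.
Moments of inertia: I_A = (8.35)(0.436)² = 1.587 kg·m²; I_B = (1.17)(0.261)² = 0.07970 kg·m²; I_C = ½(19.1)(0.449)² = 1.925 kg·m².
Taking A's sense as positive: L = (1.587)(33.5) − (0.07970)(34.6) + (1.925)(27.7) = 103.7 kg·m²·rad/s.
Combined I = 1.587 + 0.07970 + 1.925 = 3.592 kg·m².
ω_f = L / I = 103.7 / 3.592 = 28.88 rad/s.

|ω_f| ≈ 28.9 rad/s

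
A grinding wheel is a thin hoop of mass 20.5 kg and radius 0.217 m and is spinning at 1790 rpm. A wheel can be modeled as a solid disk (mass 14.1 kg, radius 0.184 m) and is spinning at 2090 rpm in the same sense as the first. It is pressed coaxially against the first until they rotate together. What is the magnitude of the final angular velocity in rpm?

|ω_f| ≈ 1850 rpm

The coupling torques are internal; angular momentum about the shared axis is conserved.
Moments of inertia: I_A = (20.5)(0.217)² = 0.9653 kg·m²; I_B = ½(14.1)(0.184)² = 0.2387 kg·m².
Taking A's sense as positive: L = (0.9653)(1790) + (0.2387)(2090) = 2227 kg·m²·rpm.
Combined I = 0.9653 + 0.2387 = 1.204 kg·m².
ω_f = L / I = 2227 / 1.204 = 1849 rpm.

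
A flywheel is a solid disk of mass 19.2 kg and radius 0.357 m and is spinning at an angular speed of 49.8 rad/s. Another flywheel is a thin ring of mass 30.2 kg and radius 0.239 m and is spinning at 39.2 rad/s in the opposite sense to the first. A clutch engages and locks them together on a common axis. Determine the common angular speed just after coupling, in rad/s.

|ω_f| ≈ 2.27 rad/s

No external torque acts about the common axis, so total angular momentum is conserved.
Moments of inertia: I_A = ½(19.2)(0.357)² = 1.224 kg·m²; I_B = (30.2)(0.239)² = 1.725 kg·m².
Taking A's sense as positive: L = (1.224)(49.8) − (1.725)(39.2) = -6.691 kg·m²·rad/s.
Combined I = 1.224 + 1.725 = 2.949 kg·m².
ω_f = L / I = -6.691 / 2.949 = -2.269 rad/s.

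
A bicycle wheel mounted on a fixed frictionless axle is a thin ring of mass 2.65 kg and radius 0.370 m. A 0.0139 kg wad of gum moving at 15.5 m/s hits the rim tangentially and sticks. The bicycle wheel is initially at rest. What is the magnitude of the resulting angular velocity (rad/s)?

About the axle the impulsive forces during the collision are internal, so angular momentum about that axis is conserved.
I_p = (2.65)(0.370)² = 0.3628 kg·m². Taking the sense of the wad of gum's angular momentum as positive, L_{wad} = m v R = (0.0139)(15.5)(0.370) = 0.07972 kg·m²/s.
L_i = 0 + 0.07972 = 0.07972 kg·m²/s.
After sticking, I_f = I_p + m R² = 0.3628 + (0.0139)(0.370)² = 0.3647 kg·m².
ω_f = L_i / I_f = 0.07972 / 0.3647 = 0.2186 rad/s.

|ω_f| ≈ 0.219 rad/s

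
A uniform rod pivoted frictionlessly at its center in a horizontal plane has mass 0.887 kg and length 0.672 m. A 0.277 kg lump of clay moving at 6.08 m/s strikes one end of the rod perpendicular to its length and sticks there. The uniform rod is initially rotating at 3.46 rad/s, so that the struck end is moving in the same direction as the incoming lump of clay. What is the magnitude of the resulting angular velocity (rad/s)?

|ω_f| ≈ 10.5 rad/s

About the pivot the impulsive forces during the collision are internal, so angular momentum about that axis is conserved.
I_p = (1/12)(0.887)(0.672)² = 0.03338 kg·m². Taking the sense of the lump of clay's angular momentum as positive, L_{lump} = m v R = (0.277)(6.08)(0.672/2) = 0.5659 kg·m²/s.
L_i = +I_p ω_p + m v R = +(0.03338)(3.46) + 0.5659 = 0.6814 kg·m²/s.
After sticking, I_f = I_p + m R² = 0.03338 + (0.277)(0.672/2)² = 0.06465 kg·m².
ω_f = L_i / I_f = 0.6814 / 0.06465 = 10.54 rad/s.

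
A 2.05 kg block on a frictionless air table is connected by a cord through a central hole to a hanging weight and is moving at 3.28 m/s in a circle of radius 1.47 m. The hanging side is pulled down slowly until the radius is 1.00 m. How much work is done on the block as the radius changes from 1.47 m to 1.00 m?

W ≈ 12.8 J

The only horizontal force on the mass is along the cord (radial), so it exerts no torque about the hole and angular momentum m v r is conserved.
v₂ = v₁ r₁ / r₂ = (3.28)(1.47) / (1.00) = 4.822 m/s.
W = ΔKE = ½m(v₂² − v₁²) = 12.80 J.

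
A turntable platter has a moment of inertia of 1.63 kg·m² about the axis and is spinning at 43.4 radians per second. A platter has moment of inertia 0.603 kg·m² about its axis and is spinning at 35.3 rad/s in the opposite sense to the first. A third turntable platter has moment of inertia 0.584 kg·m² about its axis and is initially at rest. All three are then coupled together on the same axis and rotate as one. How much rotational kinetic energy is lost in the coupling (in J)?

ΔKE lost ≈ 1480 J

No external torque acts about the common axis, so total angular momentum is conserved.
Taking A's sense as positive: L = (1.630)(43.4) − (0.6030)(35.3) = 49.46 kg·m²·rad/s.
Combined I = 1.630 + 0.6030 + 0.5840 = 2.817 kg·m².
ω_f = L / I = 49.46 / 2.817 = 17.56 rad/s.
KE_i = ½ΣIω² = 1911 J; KE_f = ½(2.817)(17.56)² = 434.1 J.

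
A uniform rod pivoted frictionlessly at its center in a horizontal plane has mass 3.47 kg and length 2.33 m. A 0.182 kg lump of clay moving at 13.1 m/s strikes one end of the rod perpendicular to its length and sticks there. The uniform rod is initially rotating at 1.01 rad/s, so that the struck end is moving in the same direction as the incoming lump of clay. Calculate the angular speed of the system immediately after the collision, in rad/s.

About the pivot the impulsive forces during the collision are internal, so angular momentum about that axis is conserved.
I_p = (1/12)(3.47)(2.33)² = 1.570 kg·m². Taking the sense of the lump of clay's angular momentum as positive, L_{lump} = m v R = (0.182)(13.1)(2.33/2) = 2.778 kg·m²/s.
L_i = +I_p ω_p + m v R = +(1.570)(1.01) + 2.778 = 4.363 kg·m²/s.
After sticking, I_f = I_p + m R² = 1.570 + (0.182)(2.33/2)² = 1.817 kg·m².
ω_f = L_i / I_f = 4.363 / 1.817 = 2.401 rad/s.

|ω_f| ≈ 2.40 rad/s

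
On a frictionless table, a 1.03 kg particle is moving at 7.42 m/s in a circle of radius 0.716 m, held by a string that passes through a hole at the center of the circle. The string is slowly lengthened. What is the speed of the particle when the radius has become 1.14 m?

v₂ ≈ 4.66 m/s

Central (radial) force ⇒ zero torque about the center ⇒ m v r is constant.
v₂ = v₁ r₁ / r₂ = (7.42)(0.716) / (1.14) = 4.660 m/s.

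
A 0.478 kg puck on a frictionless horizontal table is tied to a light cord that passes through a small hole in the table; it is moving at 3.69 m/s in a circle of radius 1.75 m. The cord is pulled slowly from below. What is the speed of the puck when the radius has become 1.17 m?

v₂ ≈ 5.52 m/s

Central (radial) force ⇒ zero torque about the center ⇒ m v r is constant.
v₂ = v₁ r₁ / r₂ = (3.69)(1.75) / (1.17) = 5.519 m/s.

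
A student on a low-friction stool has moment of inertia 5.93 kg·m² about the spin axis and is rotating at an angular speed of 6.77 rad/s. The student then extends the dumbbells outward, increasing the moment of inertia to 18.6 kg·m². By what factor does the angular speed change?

Angular momentum about the spin axis is conserved since the torque about it is zero.
ω₂/ω₁ = I₁/I₂ = 5.930 / 18.60 = 0.3188.

ω₂/ω₁ ≈ 0.319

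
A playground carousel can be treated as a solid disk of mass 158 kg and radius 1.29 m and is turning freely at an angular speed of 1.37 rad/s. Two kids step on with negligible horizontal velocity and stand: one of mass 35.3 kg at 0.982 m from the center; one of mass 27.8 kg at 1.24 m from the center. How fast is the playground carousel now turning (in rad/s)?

ω_f ≈ 0.865 rad/s

No external torque acts about the center; L_before = L_after.
I_p = ½(158)(1.29)² = 131.5 kg·m².
Added inertia Σmr² = (35.3)(0.982)² + (27.8)(1.24)² = 76.79 kg·m²; I_f = 131.5 + 76.79 = 208.2 kg·m².
ω_f = I_p ω_i / I_f = (131.5)(1.37) / 208.2 = 0.8649 rad/s.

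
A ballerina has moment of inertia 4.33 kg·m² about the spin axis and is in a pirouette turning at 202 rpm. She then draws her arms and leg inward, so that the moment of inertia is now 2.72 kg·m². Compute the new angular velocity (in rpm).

Angular momentum about the spin axis is conserved since the torque about it is zero.
ω₂ = I₁ω₁ / I₂ = (4.330)(202 rpm) / (2.720) = 321.6 rpm.

ω₂ ≈ 322 rpm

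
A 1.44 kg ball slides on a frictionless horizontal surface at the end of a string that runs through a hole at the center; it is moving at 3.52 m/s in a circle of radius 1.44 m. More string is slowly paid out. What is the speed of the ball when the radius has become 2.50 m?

The only horizontal force on the mass is along the cord (radial), so it exerts no torque about the hole and angular momentum m v r is conserved.
v₂ = v₁ r₁ / r₂ = (3.52)(1.44) / (2.50) = 2.028 m/s.

v₂ ≈ 2.03 m/s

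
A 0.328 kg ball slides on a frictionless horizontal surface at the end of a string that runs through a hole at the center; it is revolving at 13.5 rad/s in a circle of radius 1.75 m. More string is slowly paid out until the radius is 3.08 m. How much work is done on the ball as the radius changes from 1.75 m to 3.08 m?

No torque about the axis ⇒ m r₁² ω₁ = m r₂² ω₂.
ω₂ = ω₁ (r₁/r₂)² = (13.5)(1.75/3.08)² = 4.358 rad/s.
W = ΔKE = ½m(v₂² − v₁²) = -61.98 J.

W ≈ -62.0 J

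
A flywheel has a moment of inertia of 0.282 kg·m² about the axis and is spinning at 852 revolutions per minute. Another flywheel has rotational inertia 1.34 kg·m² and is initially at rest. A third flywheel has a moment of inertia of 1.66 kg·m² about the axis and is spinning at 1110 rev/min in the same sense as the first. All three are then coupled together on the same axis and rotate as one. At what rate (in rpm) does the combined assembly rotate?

|ω_f| ≈ 635 rpm

The coupling torques are internal; angular momentum about the shared axis is conserved.
Taking A's sense as positive: L = (0.2820)(852) + (1.660)(1110) = 2083 kg·m²·rpm.
Combined I = 0.2820 + 1.340 + 1.660 = 3.282 kg·m².
ω_f = L / I = 2083 / 3.282 = 634.6 rpm.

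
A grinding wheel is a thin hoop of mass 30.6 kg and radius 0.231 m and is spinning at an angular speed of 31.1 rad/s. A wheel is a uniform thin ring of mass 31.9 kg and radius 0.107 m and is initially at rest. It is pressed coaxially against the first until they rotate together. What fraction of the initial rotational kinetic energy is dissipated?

fraction ≈ 0.183

No external torque acts about the common axis, so total angular momentum is conserved.
Moments of inertia: I_A = (30.6)(0.231)² = 1.633 kg·m²; I_B = (31.9)(0.107)² = 0.3652 kg·m².
Taking A's sense as positive: L = (1.633)(31.1) = 50.78 kg·m²·rad/s.
Combined I = 1.633 + 0.3652 = 1.998 kg·m².
ω_f = L / I = 50.78 / 1.998 = 25.42 rad/s.
KE_i = ½ΣIω² = 789.7 J; KE_f = ½(1.998)(25.42)² = 645.3 J.
Fraction dissipated = (KE_i − KE_f)/KE_i = 0.1828.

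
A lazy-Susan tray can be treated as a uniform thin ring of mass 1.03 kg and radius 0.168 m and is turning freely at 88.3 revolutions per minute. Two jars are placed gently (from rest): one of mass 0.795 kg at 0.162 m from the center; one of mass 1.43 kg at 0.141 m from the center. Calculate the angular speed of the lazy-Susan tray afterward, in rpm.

No external torque acts about the center; L_before = L_after.
I_p = (1.03)(0.168)² = 0.02907 kg·m².
Added inertia Σmr² = (0.795)(0.162)² + (1.43)(0.141)² = 0.04929 kg·m²; I_f = 0.02907 + 0.04929 = 0.07836 kg·m².
ω_f = I_p ω_i / I_f = (0.02907)(88.3) / 0.07836 = 32.76 rpm.

ω_f ≈ 32.8 rpm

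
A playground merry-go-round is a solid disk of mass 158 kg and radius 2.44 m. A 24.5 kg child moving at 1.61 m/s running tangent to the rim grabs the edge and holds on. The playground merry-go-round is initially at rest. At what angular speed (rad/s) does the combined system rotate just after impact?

The axle reaction passes through the axle and exerts no torque about it; angular momentum about the axle is conserved through the impact.
I_p = ½(158)(2.44)² = 470.3 kg·m². Taking the sense of the child's angular momentum as positive, L_{child} = m v R = (24.5)(1.61)(2.44) = 96.25 kg·m²/s.
L_i = 0 + 96.25 = 96.25 kg·m²/s.
After sticking, I_f = I_p + m R² = 470.3 + (24.5)(2.44)² = 616.2 kg·m².
ω_f = L_i / I_f = 96.25 / 616.2 = 0.1562 rad/s.

|ω_f| ≈ 0.156 rad/s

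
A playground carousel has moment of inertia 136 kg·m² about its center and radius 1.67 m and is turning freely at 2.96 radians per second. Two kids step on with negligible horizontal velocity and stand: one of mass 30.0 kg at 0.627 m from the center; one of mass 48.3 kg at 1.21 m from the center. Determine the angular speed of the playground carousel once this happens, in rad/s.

The added mass arrives with no angular momentum about the center, and any external torque about the center is negligible, so the system's angular momentum is conserved.
Added inertia Σmr² = (30.0)(0.627)² + (48.3)(1.21)² = 82.51 kg·m²; I_f = 136.0 + 82.51 = 218.5 kg·m².
ω_f = I_p ω_i / I_f = (136.0)(2.96) / 218.5 = 1.842 rad/s.

ω_f ≈ 1.84 rad/s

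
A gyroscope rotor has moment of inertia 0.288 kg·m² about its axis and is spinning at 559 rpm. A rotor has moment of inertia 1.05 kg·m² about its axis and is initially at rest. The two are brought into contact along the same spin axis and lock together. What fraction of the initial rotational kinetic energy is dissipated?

No external torque acts about the common axis, so total angular momentum is conserved.
Taking A's sense as positive: L = (0.2880)(559) = 161.0 kg·m²·rpm.
Combined I = 0.2880 + 1.050 = 1.338 kg·m².
ω_f = L / I = 161.0 / 1.338 = 120.3 rpm.
KE_i = ½ΣIω² = 493.5 J; KE_f = ½(1.338)(12.60)² = 106.2 J.
Fraction dissipated = (KE_i − KE_f)/KE_i = 0.7848.

fraction ≈ 0.785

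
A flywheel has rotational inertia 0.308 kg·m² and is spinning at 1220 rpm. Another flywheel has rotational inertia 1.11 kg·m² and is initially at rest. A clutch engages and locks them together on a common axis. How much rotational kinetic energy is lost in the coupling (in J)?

No external torque acts about the common axis, so total angular momentum is conserved.
Taking A's sense as positive: L = (0.3080)(1220) = 375.8 kg·m²·rpm.
Combined I = 0.3080 + 1.110 = 1.418 kg·m².
ω_f = L / I = 375.8 / 1.418 = 265.0 rpm.
KE_i = ½ΣIω² = 2514 J; KE_f = ½(1.418)(27.75)² = 546.0 J.

ΔKE lost ≈ 1970 J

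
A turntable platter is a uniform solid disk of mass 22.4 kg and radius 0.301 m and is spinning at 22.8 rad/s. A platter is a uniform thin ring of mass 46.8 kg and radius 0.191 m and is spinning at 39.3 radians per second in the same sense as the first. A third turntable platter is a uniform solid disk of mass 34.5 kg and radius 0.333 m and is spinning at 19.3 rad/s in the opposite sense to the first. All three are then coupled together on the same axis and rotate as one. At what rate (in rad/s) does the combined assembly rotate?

|ω_f| ≈ 11.5 rad/s

No external torque acts about the common axis, so total angular momentum is conserved.
Moments of inertia: I_A = ½(22.4)(0.301)² = 1.015 kg·m²; I_B = (46.8)(0.191)² = 1.707 kg·m²; I_C = ½(34.5)(0.333)² = 1.913 kg·m².
Taking A's sense as positive: L = (1.015)(22.8) + (1.707)(39.3) − (1.913)(19.3) = 53.32 kg·m²·rad/s.
Combined I = 1.015 + 1.707 + 1.913 = 4.635 kg·m².
ω_f = L / I = 53.32 / 4.635 = 11.50 rad/s.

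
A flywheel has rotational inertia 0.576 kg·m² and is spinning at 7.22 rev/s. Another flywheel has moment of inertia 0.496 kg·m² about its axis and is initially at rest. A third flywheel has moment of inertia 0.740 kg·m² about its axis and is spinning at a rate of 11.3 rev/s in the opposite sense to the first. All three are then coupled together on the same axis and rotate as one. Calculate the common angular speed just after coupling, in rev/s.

The coupling torques are internal; angular momentum about the shared axis is conserved.
Taking A's sense as positive: L = (0.5760)(7.22) − (0.7400)(11.3) = -4.203 kg·m²·rev/s.
Combined I = 0.5760 + 0.4960 + 0.7400 = 1.812 kg·m².
ω_f = L / I = -4.203 / 1.812 = -2.320 rev/s.

|ω_f| ≈ 2.32 rev/s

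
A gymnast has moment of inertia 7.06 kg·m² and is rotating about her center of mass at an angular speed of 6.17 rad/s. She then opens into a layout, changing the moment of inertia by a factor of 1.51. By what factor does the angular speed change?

Angular momentum about the spin axis is conserved since the torque about it is zero.
I₂ = 1.51 × 7.06 = 10.66 kg·m².
ω₂/ω₁ = I₁/I₂ = 7.060 / 10.66 = 0.6623.

ω₂/ω₁ ≈ 0.662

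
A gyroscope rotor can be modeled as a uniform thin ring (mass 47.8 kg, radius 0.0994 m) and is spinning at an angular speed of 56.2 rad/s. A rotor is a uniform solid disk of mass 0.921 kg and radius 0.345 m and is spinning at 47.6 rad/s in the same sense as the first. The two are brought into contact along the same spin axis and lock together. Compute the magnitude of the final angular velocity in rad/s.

No external torque acts about the common axis, so total angular momentum is conserved.
Moments of inertia: I_A = (47.8)(0.0994)² = 0.4723 kg·m²; I_B = ½(0.921)(0.345)² = 0.05481 kg·m².
Taking A's sense as positive: L = (0.4723)(56.2) + (0.05481)(47.6) = 29.15 kg·m²·rad/s.
Combined I = 0.4723 + 0.05481 = 0.5271 kg·m².
ω_f = L / I = 29.15 / 0.5271 = 55.31 rad/s.

|ω_f| ≈ 55.3 rad/s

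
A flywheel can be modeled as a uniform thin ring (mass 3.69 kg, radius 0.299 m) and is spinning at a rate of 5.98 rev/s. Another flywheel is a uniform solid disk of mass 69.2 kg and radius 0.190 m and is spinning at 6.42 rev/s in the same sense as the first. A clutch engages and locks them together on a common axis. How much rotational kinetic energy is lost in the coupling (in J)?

ΔKE lost ≈ 0.997 J

The coupling torques are internal; angular momentum about the shared axis is conserved.
Moments of inertia: I_A = (3.69)(0.299)² = 0.3299 kg·m²; I_B = ½(69.2)(0.190)² = 1.249 kg·m².
Taking A's sense as positive: L = (0.3299)(5.98) + (1.249)(6.42) = 9.992 kg·m²·rev/s.
Combined I = 0.3299 + 1.249 = 1.579 kg·m².
ω_f = L / I = 9.992 / 1.579 = 6.328 rev/s.
KE_i = ½ΣIω² = 1249 J; KE_f = ½(1.579)(39.76)² = 1248 J.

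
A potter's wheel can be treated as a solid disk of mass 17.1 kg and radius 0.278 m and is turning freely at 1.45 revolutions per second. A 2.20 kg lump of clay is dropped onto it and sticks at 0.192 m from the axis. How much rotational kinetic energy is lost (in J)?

No external torque acts about the axis; L_before = L_after.
I_p = ½(17.1)(0.278)² = 0.6608 kg·m².
Added inertia Σmr² = (2.20)(0.192)² = 0.08110 kg·m²; I_f = 0.6608 + 0.08110 = 0.7419 kg·m².
ω_f = I_p ω_i / I_f = (0.6608)(1.45) / 0.7419 = 1.291 rev/s.
KE_i = ½(0.6608)(9.111 rad/s)² = 27.42 J; KE_f = ½(0.7419)(8.115)² = 24.43 J.

energy lost ≈ 3.00 J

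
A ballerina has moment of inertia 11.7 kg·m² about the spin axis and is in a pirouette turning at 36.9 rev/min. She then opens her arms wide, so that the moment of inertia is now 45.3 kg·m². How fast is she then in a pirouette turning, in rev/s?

Angular momentum about the spin axis is conserved since the torque about it is zero.
ω₂ = I₁ω₁ / I₂ = (11.70)(36.9 rpm) / (45.30) = 9.530 rpm = 0.1588 rev/s.

ω₂ ≈ 0.159 rev/s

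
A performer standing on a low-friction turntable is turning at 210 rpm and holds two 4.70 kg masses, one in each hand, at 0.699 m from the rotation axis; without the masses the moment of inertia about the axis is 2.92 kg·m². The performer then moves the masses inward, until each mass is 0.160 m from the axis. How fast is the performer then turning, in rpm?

ω₂ ≈ 499 rpm

With no external torque about the axis, L is conserved: I₁ω₁ = I₂ω₂.
I₁ = 2.92 + 2(4.70)(0.699)² = 7.513 kg·m²; I₂ = 2.92 + 2(4.70)(0.160)² = 3.161 kg·m².
ω₂ = I₁ω₁ / I₂ = (7.513)(210 rpm) / (3.161) = 499.2 rpm.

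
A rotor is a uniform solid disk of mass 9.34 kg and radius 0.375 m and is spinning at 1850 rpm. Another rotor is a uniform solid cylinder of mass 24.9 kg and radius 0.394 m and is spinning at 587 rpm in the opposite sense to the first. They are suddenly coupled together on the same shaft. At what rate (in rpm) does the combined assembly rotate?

|ω_f| ≈ 31.1 rpm

The coupling torques are internal; angular momentum about the shared axis is conserved.
Moments of inertia: I_A = ½(9.34)(0.375)² = 0.6567 kg·m²; I_B = ½(24.9)(0.394)² = 1.933 kg·m².
Taking A's sense as positive: L = (0.6567)(1850) − (1.933)(587) = 80.44 kg·m²·rpm.
Combined I = 0.6567 + 1.933 = 2.589 kg·m².
ω_f = L / I = 80.44 / 2.589 = 31.07 rpm.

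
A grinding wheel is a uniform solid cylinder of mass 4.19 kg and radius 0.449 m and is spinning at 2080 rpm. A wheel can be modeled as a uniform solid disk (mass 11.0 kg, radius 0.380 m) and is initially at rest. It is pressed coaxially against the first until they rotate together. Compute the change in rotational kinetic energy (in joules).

The coupling torques are internal; angular momentum about the shared axis is conserved.
Moments of inertia: I_A = ½(4.19)(0.449)² = 0.4224 kg·m²; I_B = ½(11.0)(0.380)² = 0.7942 kg·m².
Taking A's sense as positive: L = (0.4224)(2080) = 878.5 kg·m²·rpm.
Combined I = 0.4224 + 0.7942 = 1.217 kg·m².
ω_f = L / I = 878.5 / 1.217 = 722.1 rpm.
KE_i = ½ΣIω² = 10020 J; KE_f = ½(1.217)(75.62)² = 3478 J.

ΔKE ≈ -6540 J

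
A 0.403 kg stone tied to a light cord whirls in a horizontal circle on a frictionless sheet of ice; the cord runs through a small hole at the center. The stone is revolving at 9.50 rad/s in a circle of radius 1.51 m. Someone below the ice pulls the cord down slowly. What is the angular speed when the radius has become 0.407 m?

No torque about the axis ⇒ m r₁² ω₁ = m r₂² ω₂.
ω₂ = ω₁ (r₁/r₂)² = (9.50)(1.51/0.407)² = 130.8 rad/s.

ω₂ ≈ 131 rad/s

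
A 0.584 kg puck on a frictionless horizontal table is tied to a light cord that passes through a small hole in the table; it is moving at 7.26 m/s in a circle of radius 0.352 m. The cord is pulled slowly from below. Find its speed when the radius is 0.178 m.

v₂ ≈ 14.4 m/s

Central (radial) force ⇒ zero torque about the center ⇒ m v r is constant.
v₂ = v₁ r₁ / r₂ = (7.26)(0.352) / (0.178) = 14.36 m/s.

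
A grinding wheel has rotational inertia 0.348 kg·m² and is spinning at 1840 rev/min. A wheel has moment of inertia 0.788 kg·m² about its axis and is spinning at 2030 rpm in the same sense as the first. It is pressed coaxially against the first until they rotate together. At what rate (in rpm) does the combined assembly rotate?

|ω_f| ≈ 1970 rpm

The coupling torques are internal; angular momentum about the shared axis is conserved.
Taking A's sense as positive: L = (0.3480)(1840) + (0.7880)(2030) = 2240 kg·m²·rpm.
Combined I = 0.3480 + 0.7880 = 1.136 kg·m².
ω_f = L / I = 2240 / 1.136 = 1972 rpm.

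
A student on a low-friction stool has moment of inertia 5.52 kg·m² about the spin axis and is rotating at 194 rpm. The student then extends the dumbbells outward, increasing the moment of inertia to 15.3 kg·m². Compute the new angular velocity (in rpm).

ω₂ ≈ 70.0 rpm

Angular momentum about the spin axis is conserved since the torque about it is zero.
ω₂ = I₁ω₁ / I₂ = (5.520)(194 rpm) / (15.30) = 69.99 rpm.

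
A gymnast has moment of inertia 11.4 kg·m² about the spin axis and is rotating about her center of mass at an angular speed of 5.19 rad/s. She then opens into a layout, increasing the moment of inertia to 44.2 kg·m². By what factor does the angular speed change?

ω₂/ω₁ ≈ 0.258

With no external torque about the axis, L is conserved: I₁ω₁ = I₂ω₂.
ω₂/ω₁ = I₁/I₂ = 11.40 / 44.20 = 0.2579.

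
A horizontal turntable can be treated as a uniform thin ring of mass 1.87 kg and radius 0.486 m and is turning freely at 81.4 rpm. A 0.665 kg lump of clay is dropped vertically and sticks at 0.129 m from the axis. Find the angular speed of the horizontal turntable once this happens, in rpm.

ω_f ≈ 79.4 rpm

No external torque acts about the axis; L_before = L_after.
I_p = (1.87)(0.486)² = 0.4417 kg·m².
Added inertia Σmr² = (0.665)(0.129)² = 0.01107 kg·m²; I_f = 0.4417 + 0.01107 = 0.4528 kg·m².
ω_f = I_p ω_i / I_f = (0.4417)(81.4) / 0.4528 = 79.41 rpm.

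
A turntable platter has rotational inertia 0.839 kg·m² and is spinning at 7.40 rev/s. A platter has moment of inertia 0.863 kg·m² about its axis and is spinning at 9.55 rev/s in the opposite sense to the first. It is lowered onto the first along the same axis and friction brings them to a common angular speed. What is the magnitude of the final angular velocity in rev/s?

The coupling torques are internal; angular momentum about the shared axis is conserved.
Taking A's sense as positive: L = (0.8390)(7.40) − (0.8630)(9.55) = -2.033 kg·m²·rev/s.
Combined I = 0.8390 + 0.8630 = 1.702 kg·m².
ω_f = L / I = -2.033 / 1.702 = -1.195 rev/s.

|ω_f| ≈ 1.19 rev/s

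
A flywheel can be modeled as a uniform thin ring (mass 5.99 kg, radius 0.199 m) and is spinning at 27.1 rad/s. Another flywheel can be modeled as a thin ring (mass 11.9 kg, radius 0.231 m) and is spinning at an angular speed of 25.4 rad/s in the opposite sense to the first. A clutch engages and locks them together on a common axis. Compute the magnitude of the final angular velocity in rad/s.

No external torque acts about the common axis, so total angular momentum is conserved.
Moments of inertia: I_A = (5.99)(0.199)² = 0.2372 kg·m²; I_B = (11.9)(0.231)² = 0.6350 kg·m².
Taking A's sense as positive: L = (0.2372)(27.1) − (0.6350)(25.4) = -9.701 kg·m²·rad/s.
Combined I = 0.2372 + 0.6350 = 0.8722 kg·m².
ω_f = L / I = -9.701 / 0.8722 = -11.12 rad/s.

|ω_f| ≈ 11.1 rad/s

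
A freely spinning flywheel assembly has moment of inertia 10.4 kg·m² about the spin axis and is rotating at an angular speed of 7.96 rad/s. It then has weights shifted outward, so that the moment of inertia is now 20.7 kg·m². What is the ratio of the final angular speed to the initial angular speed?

ω₂/ω₁ ≈ 0.502

With no external torque about the axis, L is conserved: I₁ω₁ = I₂ω₂.
ω₂/ω₁ = I₁/I₂ = 10.40 / 20.70 = 0.5024.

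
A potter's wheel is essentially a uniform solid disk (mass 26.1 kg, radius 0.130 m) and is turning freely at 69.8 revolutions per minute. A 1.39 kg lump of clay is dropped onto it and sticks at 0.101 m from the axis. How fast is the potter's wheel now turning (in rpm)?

ω_f ≈ 65.6 rpm

No external torque acts about the axis; L_before = L_after.
I_p = ½(26.1)(0.130)² = 0.2205 kg·m².
Added inertia Σmr² = (1.39)(0.101)² = 0.01418 kg·m²; I_f = 0.2205 + 0.01418 = 0.2347 kg·m².
ω_f = I_p ω_i / I_f = (0.2205)(69.8) / 0.2347 = 65.58 rpm.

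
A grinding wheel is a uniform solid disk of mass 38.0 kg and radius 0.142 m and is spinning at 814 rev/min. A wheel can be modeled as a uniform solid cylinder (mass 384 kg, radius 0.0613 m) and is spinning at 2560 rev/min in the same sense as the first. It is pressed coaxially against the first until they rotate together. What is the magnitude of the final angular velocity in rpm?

|ω_f| ≈ 1950 rpm

No external torque acts about the common axis, so total angular momentum is conserved.
Moments of inertia: I_A = ½(38.0)(0.142)² = 0.3831 kg·m²; I_B = ½(384)(0.0613)² = 0.7215 kg·m².
Taking A's sense as positive: L = (0.3831)(814) + (0.7215)(2560) = 2159 kg·m²·rpm.
Combined I = 0.3831 + 0.7215 = 1.105 kg·m².
ω_f = L / I = 2159 / 1.105 = 1954 rpm.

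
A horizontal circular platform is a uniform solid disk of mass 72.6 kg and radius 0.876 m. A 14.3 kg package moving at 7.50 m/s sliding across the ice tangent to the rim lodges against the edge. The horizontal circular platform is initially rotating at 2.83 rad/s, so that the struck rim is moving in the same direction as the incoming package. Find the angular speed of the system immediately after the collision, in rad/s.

|ω_f| ≈ 4.45 rad/s

The axle reaction passes through the central axle and exerts no torque about it; angular momentum about the central axle is conserved through the impact.
I_p = ½(72.6)(0.876)² = 27.86 kg·m². Taking the sense of the package's angular momentum as positive, L_{package} = m v R = (14.3)(7.50)(0.876) = 93.95 kg·m²/s.
L_i = +I_p ω_p + m v R = +(27.86)(2.83) + 93.95 = 172.8 kg·m²/s.
After sticking, I_f = I_p + m R² = 27.86 + (14.3)(0.876)² = 38.83 kg·m².
ω_f = L_i / I_f = 172.8 / 38.83 = 4.450 rad/s.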